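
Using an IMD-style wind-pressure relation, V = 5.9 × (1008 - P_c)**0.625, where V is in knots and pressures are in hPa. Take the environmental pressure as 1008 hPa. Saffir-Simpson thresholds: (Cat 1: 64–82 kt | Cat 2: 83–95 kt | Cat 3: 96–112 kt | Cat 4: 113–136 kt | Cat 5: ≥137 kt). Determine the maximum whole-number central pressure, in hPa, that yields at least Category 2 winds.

Category 2 begins at V = 83 kt.
Required ΔP = (83/5.9)^(1/0.625) = 14.068^1.600 ≈ 68.73 hPa.
P_c ≤ 1008 − 68.73 = 939.27, so the highest integer P_c is 939 hPa.

939 hPa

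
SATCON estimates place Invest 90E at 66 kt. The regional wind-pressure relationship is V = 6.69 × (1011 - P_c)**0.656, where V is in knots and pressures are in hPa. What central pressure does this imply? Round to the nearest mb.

978 mb

ΔP = (V / 6.69)^(1/0.656) = (66/6.69)^1.524.
66/6.69 = 9.865; 9.865^1.524 ≈ 32.77 mb.
P_c = 1011 − 32.77 = 978.23 ≈ 978 mb.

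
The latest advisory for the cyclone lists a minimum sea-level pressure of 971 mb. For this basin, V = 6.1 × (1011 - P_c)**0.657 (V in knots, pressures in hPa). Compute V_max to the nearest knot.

69 kt

ΔP = 1011 − 971 = 40 mb.
40^0.657 ≈ 11.286.
V ≈ 6.1 × 11.286 ≈ 68.8 kt.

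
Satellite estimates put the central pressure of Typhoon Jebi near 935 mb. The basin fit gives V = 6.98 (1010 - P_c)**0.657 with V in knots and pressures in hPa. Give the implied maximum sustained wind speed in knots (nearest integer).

119 kt

ΔP = 1010 − 935 = 75 mb.
75^0.657 ≈ 17.057.
V ≈ 6.98 × 17.057 ≈ 119.1 kt.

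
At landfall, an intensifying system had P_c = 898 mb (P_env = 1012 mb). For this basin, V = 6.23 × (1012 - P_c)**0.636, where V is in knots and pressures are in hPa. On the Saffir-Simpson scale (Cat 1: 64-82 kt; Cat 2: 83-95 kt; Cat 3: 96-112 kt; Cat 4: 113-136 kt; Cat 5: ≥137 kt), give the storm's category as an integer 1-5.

ΔP = 1012 − 898 = 114 mb.
V ≈ 6.23 × 114^0.636 = 6.23 × 20.33 ≈ 127 kt.
127 kt falls in the Category 4 band.

4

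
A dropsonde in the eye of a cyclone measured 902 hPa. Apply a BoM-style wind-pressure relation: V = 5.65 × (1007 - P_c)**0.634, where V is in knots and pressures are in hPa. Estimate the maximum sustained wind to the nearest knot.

108 kt

ΔP = 1007 − 902 = 105 hPa.
105^0.634 ≈ 19.118.
V ≈ 5.65 × 19.118 ≈ 108.0 kt.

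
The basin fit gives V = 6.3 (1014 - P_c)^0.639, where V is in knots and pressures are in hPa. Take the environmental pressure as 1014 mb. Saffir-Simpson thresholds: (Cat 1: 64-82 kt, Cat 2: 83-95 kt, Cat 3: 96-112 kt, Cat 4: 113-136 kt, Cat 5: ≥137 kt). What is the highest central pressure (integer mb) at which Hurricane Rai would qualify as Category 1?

976 mb

Category 1 begins at V = 64 kt.
Required ΔP = (64/6.3)^(1/0.639) = 10.159^1.565 ≈ 37.64 mb.
P_c ≤ 1014 − 37.64 = 976.36, so the highest integer P_c is 976 mb.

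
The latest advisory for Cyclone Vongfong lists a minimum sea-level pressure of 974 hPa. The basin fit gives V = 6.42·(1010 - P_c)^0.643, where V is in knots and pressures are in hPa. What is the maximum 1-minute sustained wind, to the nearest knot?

ΔP = 1010 − 974 = 36 hPa.
36^0.643 ≈ 10.016.
V ≈ 6.42 × 10.016 ≈ 64.3 kt.

64 kt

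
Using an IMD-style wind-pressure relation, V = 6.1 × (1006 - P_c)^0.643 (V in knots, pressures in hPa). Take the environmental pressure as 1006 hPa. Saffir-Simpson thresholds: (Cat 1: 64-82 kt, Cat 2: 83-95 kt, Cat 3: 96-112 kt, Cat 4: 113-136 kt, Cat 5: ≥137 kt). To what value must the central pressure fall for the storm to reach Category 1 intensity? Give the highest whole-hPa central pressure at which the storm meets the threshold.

967 hPa

Category 1 begins at V = 64 kt.
Required ΔP = (64/6.1)^(1/0.643) = 10.492^1.555 ≈ 38.69 hPa.
P_c ≤ 1006 − 38.69 = 967.31, so the highest integer P_c is 967 hPa.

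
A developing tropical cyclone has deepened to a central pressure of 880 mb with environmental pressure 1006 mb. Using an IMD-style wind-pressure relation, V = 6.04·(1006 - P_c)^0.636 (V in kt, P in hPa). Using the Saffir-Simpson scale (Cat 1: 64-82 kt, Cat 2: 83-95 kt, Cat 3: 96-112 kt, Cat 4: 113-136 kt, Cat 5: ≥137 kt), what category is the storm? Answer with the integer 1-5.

4

ΔP = 1006 − 880 = 126 mb.
V ≈ 6.04 × 126^0.636 = 6.04 × 21.67 ≈ 131 kt.
131 kt falls in the Category 4 band.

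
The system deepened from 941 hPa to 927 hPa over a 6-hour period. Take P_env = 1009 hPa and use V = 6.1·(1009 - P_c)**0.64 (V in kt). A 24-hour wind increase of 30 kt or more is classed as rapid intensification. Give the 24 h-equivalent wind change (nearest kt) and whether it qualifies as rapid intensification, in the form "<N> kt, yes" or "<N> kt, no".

V₁: ΔP = 68, V ≈ 6.1 × 68^0.64 ≈ 90.81 kt.
V₂: ΔP = 82, V ≈ 6.1 × 82^0.64 ≈ 102.37 kt.
ΔV over 6 h = 11.56 kt → 24 h equivalent = 11.56 × 24/6 ≈ 46.24 kt.
46 kt ≥ 30 kt ⇒ rapid intensification.

46 kt, yes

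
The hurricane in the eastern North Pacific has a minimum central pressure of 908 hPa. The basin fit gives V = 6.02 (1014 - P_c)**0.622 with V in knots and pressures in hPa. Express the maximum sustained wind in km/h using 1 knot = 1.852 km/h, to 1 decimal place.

ΔP = 1014 − 908 = 106 hPa.
V ≈ 6.02 × 106^0.622 = 6.02 × 18.186 ≈ 109.480 kt.
109.480 × 1.852 ≈ 202.76 km/h → 202.8 km/h.

202.8 km/h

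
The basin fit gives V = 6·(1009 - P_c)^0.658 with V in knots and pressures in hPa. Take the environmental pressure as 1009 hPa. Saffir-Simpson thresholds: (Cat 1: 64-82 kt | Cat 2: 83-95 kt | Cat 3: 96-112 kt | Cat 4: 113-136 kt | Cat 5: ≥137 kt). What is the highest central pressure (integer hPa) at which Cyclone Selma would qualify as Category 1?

972 hPa

Category 1 begins at V = 64 kt.
Required ΔP = (64/6)^(1/0.658) = 10.667^1.520 ≈ 36.51 hPa.
P_c ≤ 1009 − 36.51 = 972.49, so the highest integer P_c is 972 hPa.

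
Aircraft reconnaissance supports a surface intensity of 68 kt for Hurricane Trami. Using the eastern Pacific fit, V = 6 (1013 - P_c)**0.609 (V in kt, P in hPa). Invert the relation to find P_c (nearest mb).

959 mb

ΔP = (V / 6)^(1/0.609) = (68/6)^1.642.
68/6 = 11.333; 11.333^1.642 ≈ 53.86 mb.
P_c = 1013 − 53.86 = 959.14 ≈ 959 mb.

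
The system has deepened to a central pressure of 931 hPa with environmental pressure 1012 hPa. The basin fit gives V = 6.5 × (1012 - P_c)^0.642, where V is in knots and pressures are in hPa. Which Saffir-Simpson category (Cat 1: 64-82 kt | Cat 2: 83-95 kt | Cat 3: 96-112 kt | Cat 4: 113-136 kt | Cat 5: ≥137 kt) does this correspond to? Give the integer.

ΔP = 1012 − 931 = 81 hPa.
V ≈ 6.5 × 81^0.642 = 6.5 × 16.80 ≈ 109 kt.
109 kt falls in the Category 3 band.

3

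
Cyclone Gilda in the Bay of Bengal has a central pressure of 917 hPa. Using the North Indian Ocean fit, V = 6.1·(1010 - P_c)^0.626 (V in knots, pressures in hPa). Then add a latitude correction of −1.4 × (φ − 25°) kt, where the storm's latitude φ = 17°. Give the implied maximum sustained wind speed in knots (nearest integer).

115 kt

ΔP = 1010 − 917 = 93 hPa.
93^0.626 ≈ 17.071.
V ≈ 6.1 × 17.071 ≈ 104.1 kt.
Latitude correction: −1.4 × (17 − 25) = 11.2 kt.
Corrected V ≈ 115.3 kt → 115 kt.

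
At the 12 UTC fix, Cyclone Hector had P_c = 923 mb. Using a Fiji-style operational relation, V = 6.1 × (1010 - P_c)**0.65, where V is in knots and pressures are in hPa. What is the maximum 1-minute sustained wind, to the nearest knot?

111 kt

ΔP = 1010 − 923 = 87 mb.
87^0.65 ≈ 18.226.
V ≈ 6.1 × 18.226 ≈ 111.2 kt.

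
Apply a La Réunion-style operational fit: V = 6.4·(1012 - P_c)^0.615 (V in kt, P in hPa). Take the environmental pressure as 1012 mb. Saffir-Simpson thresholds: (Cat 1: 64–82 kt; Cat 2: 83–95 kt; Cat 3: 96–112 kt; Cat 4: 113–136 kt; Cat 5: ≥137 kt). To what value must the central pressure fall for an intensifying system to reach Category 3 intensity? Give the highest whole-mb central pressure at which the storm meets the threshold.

930 mb

Category 3 begins at V = 96 kt.
Required ΔP = (96/6.4)^(1/0.615) = 15.000^1.626 ≈ 81.72 mb.
P_c ≤ 1012 − 81.72 = 930.28, so the highest integer P_c is 930 mb.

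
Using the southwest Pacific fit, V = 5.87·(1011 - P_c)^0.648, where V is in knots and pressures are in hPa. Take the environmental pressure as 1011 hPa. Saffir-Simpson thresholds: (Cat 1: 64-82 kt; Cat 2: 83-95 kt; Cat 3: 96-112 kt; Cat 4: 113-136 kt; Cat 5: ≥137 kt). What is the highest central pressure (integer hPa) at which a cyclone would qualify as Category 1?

971 hPa

Category 1 begins at V = 64 kt.
Required ΔP = (64/5.87)^(1/0.648) = 10.903^1.543 ≈ 39.92 hPa.
P_c ≤ 1011 − 39.92 = 971.08, so the highest integer P_c is 971 hPa.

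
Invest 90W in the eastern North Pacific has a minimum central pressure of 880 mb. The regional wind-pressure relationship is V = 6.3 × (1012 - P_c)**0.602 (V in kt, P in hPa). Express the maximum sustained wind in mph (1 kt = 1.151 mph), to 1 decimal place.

ΔP = 1012 − 880 = 132 mb.
V ≈ 6.3 × 132^0.602 = 6.3 × 18.905 ≈ 119.104 kt.
119.104 × 1.151 ≈ 137.09 mph → 137.1 mph.

137.1 mph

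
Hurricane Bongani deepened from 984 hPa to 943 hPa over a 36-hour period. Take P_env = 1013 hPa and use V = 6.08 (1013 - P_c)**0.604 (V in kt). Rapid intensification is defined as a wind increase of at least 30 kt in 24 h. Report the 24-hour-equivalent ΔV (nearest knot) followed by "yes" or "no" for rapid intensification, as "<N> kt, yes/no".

22 kt, no

V₁: ΔP = 29, V ≈ 6.08 × 29^0.604 ≈ 46.47 kt.
V₂: ΔP = 70, V ≈ 6.08 × 70^0.604 ≈ 79.13 kt.
ΔV over 36 h = 32.66 kt → 24 h equivalent = 32.66 × 24/36 ≈ 21.77 kt.
22 kt < 30 kt ⇒ not rapid intensification.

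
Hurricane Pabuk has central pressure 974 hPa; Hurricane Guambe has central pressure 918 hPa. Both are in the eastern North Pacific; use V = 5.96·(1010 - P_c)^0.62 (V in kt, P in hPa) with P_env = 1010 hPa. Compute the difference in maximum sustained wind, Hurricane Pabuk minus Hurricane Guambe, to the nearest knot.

Hurricane Pabuk: ΔP = 36; V ≈ 5.96 × 36^0.62 ≈ 54.97 kt.
Hurricane Guambe: ΔP = 92; V ≈ 5.96 × 92^0.62 ≈ 98.35 kt.
Difference ≈ 54.97 − 98.35 = -43.38 → -43 kt.

-43 kt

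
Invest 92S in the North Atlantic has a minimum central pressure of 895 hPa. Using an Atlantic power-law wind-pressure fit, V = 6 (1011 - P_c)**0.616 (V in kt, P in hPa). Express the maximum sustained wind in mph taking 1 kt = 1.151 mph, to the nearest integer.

129 mph

ΔP = 1011 − 895 = 116 hPa.
V ≈ 6 × 116^0.616 = 6 × 18.694 ≈ 112.165 kt.
112.165 × 1.151 ≈ 129.10 mph → 129 mph.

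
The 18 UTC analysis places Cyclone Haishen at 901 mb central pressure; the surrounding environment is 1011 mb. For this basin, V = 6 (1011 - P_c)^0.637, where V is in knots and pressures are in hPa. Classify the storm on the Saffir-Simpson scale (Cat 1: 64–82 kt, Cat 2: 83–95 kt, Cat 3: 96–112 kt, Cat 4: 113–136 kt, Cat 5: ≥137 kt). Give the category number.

4

ΔP = 1011 − 901 = 110 mb.
V ≈ 6 × 110^0.637 = 6 × 19.97 ≈ 120 kt.
120 kt falls in the Category 4 band.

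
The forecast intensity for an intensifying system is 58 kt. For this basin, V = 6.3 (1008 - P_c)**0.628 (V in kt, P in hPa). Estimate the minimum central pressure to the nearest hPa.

974 hPa

ΔP = (V / 6.3)^(1/0.628) = (58/6.3)^1.592.
58/6.3 = 9.206; 9.206^1.592 ≈ 34.29 hPa.
P_c = 1008 − 34.29 = 973.71 ≈ 974 hPa.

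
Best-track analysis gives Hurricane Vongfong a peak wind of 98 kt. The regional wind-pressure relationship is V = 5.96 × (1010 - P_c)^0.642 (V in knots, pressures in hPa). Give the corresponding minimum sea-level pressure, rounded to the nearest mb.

ΔP = (V / 5.96)^(1/0.642) = (98/5.96)^1.558.
98/5.96 = 16.443; 16.443^1.558 ≈ 78.35 mb.
P_c = 1010 − 78.35 = 931.65 ≈ 932 mb.

932 mb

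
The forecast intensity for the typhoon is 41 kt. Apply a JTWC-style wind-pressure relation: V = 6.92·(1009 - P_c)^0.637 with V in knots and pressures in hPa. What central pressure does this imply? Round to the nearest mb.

ΔP = (V / 6.92)^(1/0.637) = (41/6.92)^1.570.
41/6.92 = 5.925; 5.925^1.570 ≈ 16.33 mb.
P_c = 1009 − 16.33 = 992.67 ≈ 993 mb.

993 mb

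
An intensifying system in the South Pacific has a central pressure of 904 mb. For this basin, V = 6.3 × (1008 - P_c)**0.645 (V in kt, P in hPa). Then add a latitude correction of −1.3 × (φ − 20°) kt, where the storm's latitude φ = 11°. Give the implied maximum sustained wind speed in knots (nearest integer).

ΔP = 1008 − 904 = 104 mb.
104^0.645 ≈ 19.998.
V ≈ 6.3 × 19.998 ≈ 126.0 kt.
Latitude correction: −1.3 × (11 − 20) = 11.7 kt.
Corrected V ≈ 137.7 kt → 138 kt.

138 kt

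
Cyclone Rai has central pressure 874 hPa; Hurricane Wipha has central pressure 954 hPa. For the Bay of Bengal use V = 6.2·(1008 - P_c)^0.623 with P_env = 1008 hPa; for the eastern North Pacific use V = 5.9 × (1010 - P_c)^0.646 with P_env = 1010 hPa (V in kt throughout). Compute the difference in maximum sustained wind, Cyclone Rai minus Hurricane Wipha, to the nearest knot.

52 kt

Cyclone Rai: ΔP = 134; V ≈ 6.2 × 134^0.623 ≈ 131.09 kt.
Hurricane Wipha: ΔP = 56; V ≈ 5.9 × 56^0.646 ≈ 79.47 kt.
Difference ≈ 131.09 − 79.47 = 51.62 → 52 kt.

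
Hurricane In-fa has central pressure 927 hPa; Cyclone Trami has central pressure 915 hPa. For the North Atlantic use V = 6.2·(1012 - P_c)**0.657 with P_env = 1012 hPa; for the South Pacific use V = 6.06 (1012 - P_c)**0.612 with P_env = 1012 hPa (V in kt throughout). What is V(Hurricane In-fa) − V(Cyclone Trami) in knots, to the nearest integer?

15 kt

Hurricane In-fa: ΔP = 85; V ≈ 6.2 × 85^0.657 ≈ 114.82 kt.
Cyclone Trami: ΔP = 97; V ≈ 6.06 × 97^0.612 ≈ 99.63 kt.
Difference ≈ 114.82 − 99.63 = 15.19 → 15 kt.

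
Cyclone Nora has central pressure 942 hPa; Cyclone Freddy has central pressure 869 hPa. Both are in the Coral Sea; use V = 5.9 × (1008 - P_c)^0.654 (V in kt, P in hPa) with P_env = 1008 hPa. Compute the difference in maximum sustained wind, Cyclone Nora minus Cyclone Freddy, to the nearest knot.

-57 kt

Cyclone Nora: ΔP = 66; V ≈ 5.9 × 66^0.654 ≈ 91.38 kt.
Cyclone Freddy: ΔP = 139; V ≈ 5.9 × 139^0.654 ≈ 148.72 kt.
Difference ≈ 91.38 − 148.72 = -57.34 → -57 kt.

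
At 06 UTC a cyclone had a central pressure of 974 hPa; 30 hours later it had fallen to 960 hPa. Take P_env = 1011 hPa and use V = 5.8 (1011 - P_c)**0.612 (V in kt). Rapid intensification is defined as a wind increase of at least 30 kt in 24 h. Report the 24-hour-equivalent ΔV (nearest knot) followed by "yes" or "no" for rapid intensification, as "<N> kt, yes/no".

9 kt, no

V₁: ΔP = 37, V ≈ 5.8 × 37^0.612 ≈ 52.86 kt.
V₂: ΔP = 51, V ≈ 5.8 × 51^0.612 ≈ 64.34 kt.
ΔV over 30 h = 11.48 kt → 24 h equivalent = 11.48 × 24/30 ≈ 9.18 kt.
9 kt < 30 kt ⇒ not rapid intensification.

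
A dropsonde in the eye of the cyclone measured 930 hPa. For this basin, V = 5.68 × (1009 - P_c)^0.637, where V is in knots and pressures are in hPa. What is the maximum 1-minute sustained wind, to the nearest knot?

ΔP = 1009 − 930 = 79 hPa.
79^0.637 ≈ 16.173.
V ≈ 5.68 × 16.173 ≈ 91.9 kt.

92 kt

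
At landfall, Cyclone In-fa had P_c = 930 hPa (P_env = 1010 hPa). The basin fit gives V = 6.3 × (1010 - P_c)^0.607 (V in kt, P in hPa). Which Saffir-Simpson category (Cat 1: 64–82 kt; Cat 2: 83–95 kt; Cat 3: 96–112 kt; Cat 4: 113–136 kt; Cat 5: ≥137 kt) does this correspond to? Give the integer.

2

ΔP = 1010 − 930 = 80 hPa.
V ≈ 6.3 × 80^0.607 = 6.3 × 14.29 ≈ 90 kt.
90 kt falls in the Category 2 band.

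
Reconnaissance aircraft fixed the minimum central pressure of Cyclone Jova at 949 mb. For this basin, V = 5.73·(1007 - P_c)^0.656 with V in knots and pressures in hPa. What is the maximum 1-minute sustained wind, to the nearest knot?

82 kt

ΔP = 1007 − 949 = 58 mb.
58^0.656 ≈ 14.349.
V ≈ 5.73 × 14.349 ≈ 82.2 kt.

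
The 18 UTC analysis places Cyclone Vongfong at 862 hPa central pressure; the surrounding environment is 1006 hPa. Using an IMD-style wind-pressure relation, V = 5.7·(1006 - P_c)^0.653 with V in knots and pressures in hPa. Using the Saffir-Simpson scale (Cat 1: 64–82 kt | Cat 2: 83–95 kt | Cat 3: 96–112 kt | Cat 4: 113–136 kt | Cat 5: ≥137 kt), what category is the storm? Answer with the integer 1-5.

ΔP = 1006 − 862 = 144 hPa.
V ≈ 5.7 × 144^0.653 = 5.7 × 25.67 ≈ 146 kt.
146 kt falls in the Category 5 band.

5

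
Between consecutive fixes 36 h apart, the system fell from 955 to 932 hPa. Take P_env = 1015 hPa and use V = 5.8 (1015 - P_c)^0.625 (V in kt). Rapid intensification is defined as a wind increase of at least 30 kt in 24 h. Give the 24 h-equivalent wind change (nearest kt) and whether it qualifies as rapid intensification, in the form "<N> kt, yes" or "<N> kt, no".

V₁: ΔP = 60, V ≈ 5.8 × 60^0.625 ≈ 74.95 kt.
V₂: ΔP = 83, V ≈ 5.8 × 83^0.625 ≈ 91.80 kt.
ΔV over 36 h = 16.85 kt → 24 h equivalent = 16.85 × 24/36 ≈ 11.23 kt.
11 kt < 30 kt ⇒ not rapid intensification.

11 kt, no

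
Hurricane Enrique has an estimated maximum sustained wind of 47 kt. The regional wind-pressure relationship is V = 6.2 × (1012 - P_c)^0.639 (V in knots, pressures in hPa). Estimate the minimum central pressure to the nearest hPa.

ΔP = (V / 6.2)^(1/0.639) = (47/6.2)^1.565.
47/6.2 = 7.581; 7.581^1.565 ≈ 23.81 hPa.
P_c = 1012 − 23.81 = 988.19 ≈ 988 hPa.

988 hPa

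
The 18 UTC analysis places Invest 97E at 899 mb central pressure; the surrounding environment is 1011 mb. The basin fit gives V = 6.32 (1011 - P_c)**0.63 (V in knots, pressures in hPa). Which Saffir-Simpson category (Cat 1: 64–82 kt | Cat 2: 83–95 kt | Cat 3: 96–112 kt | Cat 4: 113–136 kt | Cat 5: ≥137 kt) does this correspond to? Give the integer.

4

ΔP = 1011 − 899 = 112 mb.
V ≈ 6.32 × 112^0.63 = 6.32 × 19.54 ≈ 124 kt.
124 kt falls in the Category 4 band.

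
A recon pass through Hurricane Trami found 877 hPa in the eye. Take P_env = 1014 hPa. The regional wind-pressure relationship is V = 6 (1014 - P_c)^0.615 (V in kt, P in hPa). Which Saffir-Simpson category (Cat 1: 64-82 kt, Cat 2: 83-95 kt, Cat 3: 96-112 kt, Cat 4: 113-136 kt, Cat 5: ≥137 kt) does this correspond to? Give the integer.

ΔP = 1014 − 877 = 137 hPa.
V ≈ 6 × 137^0.615 = 6 × 20.61 ≈ 124 kt.
124 kt falls in the Category 4 band.

4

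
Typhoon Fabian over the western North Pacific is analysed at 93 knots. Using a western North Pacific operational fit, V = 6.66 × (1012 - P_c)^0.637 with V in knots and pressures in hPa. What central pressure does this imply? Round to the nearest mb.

949 mb

ΔP = (V / 6.66)^(1/0.637) = (93/6.66)^1.570.
93/6.66 = 13.964; 13.964^1.570 ≈ 62.73 mb.
P_c = 1012 − 62.73 = 949.27 ≈ 949 mb.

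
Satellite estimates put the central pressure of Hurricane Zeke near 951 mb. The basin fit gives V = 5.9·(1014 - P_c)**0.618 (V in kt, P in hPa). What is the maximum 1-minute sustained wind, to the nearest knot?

ΔP = 1014 − 951 = 63 mb.
63^0.618 ≈ 12.942.
V ≈ 5.9 × 12.942 ≈ 76.4 kt.

76 kt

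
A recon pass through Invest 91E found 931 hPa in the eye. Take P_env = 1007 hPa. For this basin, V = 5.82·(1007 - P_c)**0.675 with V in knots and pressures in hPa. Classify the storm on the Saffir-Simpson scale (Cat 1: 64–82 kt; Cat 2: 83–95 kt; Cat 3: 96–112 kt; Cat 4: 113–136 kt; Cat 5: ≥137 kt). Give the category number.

3

ΔP = 1007 − 931 = 76 hPa.
V ≈ 5.82 × 76^0.675 = 5.82 × 18.60 ≈ 108 kt.
108 kt falls in the Category 3 band.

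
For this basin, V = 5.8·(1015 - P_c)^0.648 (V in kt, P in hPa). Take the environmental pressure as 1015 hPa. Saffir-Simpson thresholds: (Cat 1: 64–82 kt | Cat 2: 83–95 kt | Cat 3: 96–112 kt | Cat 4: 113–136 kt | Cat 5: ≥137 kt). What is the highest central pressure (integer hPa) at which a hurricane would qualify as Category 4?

Category 4 begins at V = 113 kt.
Required ΔP = (113/5.8)^(1/0.648) = 19.483^1.543 ≈ 97.77 hPa.
P_c ≤ 1015 − 97.77 = 917.23, so the highest integer P_c is 917 hPa.

917 hPa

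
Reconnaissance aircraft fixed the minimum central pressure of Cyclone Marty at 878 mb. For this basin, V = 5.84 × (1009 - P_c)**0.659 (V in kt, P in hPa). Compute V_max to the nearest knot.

ΔP = 1009 − 878 = 131 mb.
131^0.659 ≈ 24.847.
V ≈ 5.84 × 24.847 ≈ 145.1 kt.

145 kt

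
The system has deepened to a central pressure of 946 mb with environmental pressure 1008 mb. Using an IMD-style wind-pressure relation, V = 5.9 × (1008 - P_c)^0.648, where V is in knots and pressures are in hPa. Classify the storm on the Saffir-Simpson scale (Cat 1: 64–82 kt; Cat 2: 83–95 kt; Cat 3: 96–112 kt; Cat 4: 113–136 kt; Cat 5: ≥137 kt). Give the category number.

ΔP = 1008 − 946 = 62 mb.
V ≈ 5.9 × 62^0.648 = 5.9 × 14.50 ≈ 86 kt.
86 kt falls in the Category 2 band.

2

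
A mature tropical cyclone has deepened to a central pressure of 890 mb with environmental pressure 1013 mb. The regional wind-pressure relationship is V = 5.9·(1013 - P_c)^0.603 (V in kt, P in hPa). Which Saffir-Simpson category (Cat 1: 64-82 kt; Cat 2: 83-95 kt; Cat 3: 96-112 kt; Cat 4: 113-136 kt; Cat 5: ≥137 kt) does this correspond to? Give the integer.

ΔP = 1013 − 890 = 123 mb.
V ≈ 5.9 × 123^0.603 = 5.9 × 18.21 ≈ 107 kt.
107 kt falls in the Category 3 band.

3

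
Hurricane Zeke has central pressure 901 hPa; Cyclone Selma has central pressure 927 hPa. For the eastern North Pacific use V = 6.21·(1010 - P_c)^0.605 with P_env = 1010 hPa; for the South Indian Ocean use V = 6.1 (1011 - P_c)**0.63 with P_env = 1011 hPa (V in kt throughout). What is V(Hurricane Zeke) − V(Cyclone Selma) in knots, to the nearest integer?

7 kt

Hurricane Zeke: ΔP = 109; V ≈ 6.21 × 109^0.605 ≈ 106.10 kt.
Cyclone Selma: ΔP = 84; V ≈ 6.1 × 84^0.63 ≈ 99.45 kt.
Difference ≈ 106.10 − 99.45 = 6.65 → 7 kt.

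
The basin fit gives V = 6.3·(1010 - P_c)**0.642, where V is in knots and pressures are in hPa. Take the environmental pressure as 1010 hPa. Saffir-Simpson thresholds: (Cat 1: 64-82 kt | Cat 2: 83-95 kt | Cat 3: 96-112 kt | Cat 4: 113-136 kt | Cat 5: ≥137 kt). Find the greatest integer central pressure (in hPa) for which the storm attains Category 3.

Category 3 begins at V = 96 kt.
Required ΔP = (96/6.3)^(1/0.642) = 15.238^1.558 ≈ 69.59 hPa.
P_c ≤ 1010 − 69.59 = 940.41, so the highest integer P_c is 940 hPa.

940 hPa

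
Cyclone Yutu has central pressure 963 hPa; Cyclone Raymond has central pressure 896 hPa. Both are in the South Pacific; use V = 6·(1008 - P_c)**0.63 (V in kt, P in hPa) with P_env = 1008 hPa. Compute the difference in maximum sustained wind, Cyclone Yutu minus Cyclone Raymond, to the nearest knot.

-51 kt

Cyclone Yutu: ΔP = 45; V ≈ 6 × 45^0.63 ≈ 66.02 kt.
Cyclone Raymond: ΔP = 112; V ≈ 6 × 112^0.63 ≈ 117.26 kt.
Difference ≈ 66.02 − 117.26 = -51.24 → -51 kt.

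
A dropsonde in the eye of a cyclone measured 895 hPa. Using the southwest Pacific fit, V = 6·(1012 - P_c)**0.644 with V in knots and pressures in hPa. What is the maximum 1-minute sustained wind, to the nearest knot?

ΔP = 1012 − 895 = 117 hPa.
117^0.644 ≈ 21.474.
V ≈ 6 × 21.474 ≈ 128.8 kt.

129 kt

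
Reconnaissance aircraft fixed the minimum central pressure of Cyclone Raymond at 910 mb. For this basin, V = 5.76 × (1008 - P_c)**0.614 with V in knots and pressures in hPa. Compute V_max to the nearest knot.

96 kt

ΔP = 1008 − 910 = 98 mb.
98^0.614 ≈ 16.696.
V ≈ 5.76 × 16.696 ≈ 96.2 kt.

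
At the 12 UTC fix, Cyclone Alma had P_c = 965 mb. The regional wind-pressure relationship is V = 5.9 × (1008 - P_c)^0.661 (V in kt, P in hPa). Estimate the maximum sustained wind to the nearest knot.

71 kt

ΔP = 1008 − 965 = 43 mb.
43^0.661 ≈ 12.015.
V ≈ 5.9 × 12.015 ≈ 70.9 kt.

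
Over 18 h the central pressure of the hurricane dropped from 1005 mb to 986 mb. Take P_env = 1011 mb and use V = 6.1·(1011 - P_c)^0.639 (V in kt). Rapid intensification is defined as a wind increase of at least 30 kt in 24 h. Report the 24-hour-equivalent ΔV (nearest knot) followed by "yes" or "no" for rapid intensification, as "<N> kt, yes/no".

V₁: ΔP = 6, V ≈ 6.1 × 6^0.639 ≈ 19.17 kt.
V₂: ΔP = 25, V ≈ 6.1 × 25^0.639 ≈ 47.71 kt.
ΔV over 18 h = 28.54 kt → 24 h equivalent = 28.54 × 24/18 ≈ 38.05 kt.
38 kt ≥ 30 kt ⇒ rapid intensification.

38 kt, yes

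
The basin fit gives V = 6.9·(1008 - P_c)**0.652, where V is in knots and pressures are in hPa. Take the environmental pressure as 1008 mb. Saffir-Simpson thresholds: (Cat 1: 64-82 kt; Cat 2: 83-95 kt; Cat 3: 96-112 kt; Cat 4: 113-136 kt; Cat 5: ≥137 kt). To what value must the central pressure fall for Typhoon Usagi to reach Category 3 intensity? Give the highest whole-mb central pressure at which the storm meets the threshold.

951 mb

Category 3 begins at V = 96 kt.
Required ΔP = (96/6.9)^(1/0.652) = 13.913^1.534 ≈ 56.72 mb.
P_c ≤ 1008 − 56.72 = 951.28, so the highest integer P_c is 951 mb.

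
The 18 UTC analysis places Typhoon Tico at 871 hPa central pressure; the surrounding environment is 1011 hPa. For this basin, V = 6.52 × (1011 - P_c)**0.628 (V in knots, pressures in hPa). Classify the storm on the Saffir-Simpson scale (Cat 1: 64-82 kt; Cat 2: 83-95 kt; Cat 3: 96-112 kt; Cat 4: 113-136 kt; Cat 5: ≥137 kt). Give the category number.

ΔP = 1011 − 871 = 140 hPa.
V ≈ 6.52 × 140^0.628 = 6.52 × 22.27 ≈ 145 kt.
145 kt falls in the Category 5 band.

5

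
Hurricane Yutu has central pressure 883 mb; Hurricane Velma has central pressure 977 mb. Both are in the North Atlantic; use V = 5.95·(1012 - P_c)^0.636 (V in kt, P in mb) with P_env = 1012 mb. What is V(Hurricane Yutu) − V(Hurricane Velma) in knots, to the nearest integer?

Hurricane Yutu: ΔP = 129; V ≈ 5.95 × 129^0.636 ≈ 130.87 kt.
Hurricane Velma: ΔP = 35; V ≈ 5.95 × 35^0.636 ≈ 57.09 kt.
Difference ≈ 130.87 − 57.09 = 73.78 → 74 kt.

74 kt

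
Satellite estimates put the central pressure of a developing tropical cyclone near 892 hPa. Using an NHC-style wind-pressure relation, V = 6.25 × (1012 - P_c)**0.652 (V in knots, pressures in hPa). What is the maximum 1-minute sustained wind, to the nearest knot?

142 kt

ΔP = 1012 − 892 = 120 hPa.
120^0.652 ≈ 22.679.
V ≈ 6.25 × 22.679 ≈ 141.7 kt.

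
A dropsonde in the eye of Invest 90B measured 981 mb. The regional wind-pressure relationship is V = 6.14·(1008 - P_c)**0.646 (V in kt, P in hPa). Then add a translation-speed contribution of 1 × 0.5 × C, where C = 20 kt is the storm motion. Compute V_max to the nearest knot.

62 kt

ΔP = 1008 − 981 = 27 mb.
27^0.646 ≈ 8.407.
V ≈ 6.14 × 8.407 ≈ 51.6 kt.
Translation term: 1 × 0.5 × 20 = 10 kt.
Corrected V ≈ 61.6 kt → 62 kt.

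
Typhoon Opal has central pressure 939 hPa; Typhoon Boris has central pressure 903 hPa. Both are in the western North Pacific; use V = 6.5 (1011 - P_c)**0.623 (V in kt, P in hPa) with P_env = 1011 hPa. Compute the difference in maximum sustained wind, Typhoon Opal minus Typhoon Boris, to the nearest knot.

Typhoon Opal: ΔP = 72; V ≈ 6.5 × 72^0.623 ≈ 93.33 kt.
Typhoon Boris: ΔP = 108; V ≈ 6.5 × 108^0.623 ≈ 120.15 kt.
Difference ≈ 93.33 − 120.15 = -26.82 → -27 kt.

-27 kt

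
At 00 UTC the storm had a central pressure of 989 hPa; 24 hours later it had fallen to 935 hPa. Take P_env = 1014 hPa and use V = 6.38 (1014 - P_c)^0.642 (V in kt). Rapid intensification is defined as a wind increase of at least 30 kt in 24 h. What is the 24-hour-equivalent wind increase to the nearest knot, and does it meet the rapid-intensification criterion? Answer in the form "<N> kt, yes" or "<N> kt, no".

V₁: ΔP = 25, V ≈ 6.38 × 25^0.642 ≈ 50.38 kt.
V₂: ΔP = 79, V ≈ 6.38 × 79^0.642 ≈ 105.46 kt.
ΔV over 24 h = 55.08 kt → 24 h equivalent = 55.08 × 24/24 ≈ 55.08 kt.
55 kt ≥ 30 kt ⇒ rapid intensification.

55 kt, yes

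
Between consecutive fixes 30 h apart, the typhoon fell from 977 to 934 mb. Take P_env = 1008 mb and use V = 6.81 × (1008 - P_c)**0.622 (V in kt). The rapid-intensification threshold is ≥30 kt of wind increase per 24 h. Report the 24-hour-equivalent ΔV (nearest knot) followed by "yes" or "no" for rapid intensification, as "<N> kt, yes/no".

V₁: ΔP = 31, V ≈ 6.81 × 31^0.622 ≈ 57.65 kt.
V₂: ΔP = 74, V ≈ 6.81 × 74^0.622 ≈ 99.04 kt.
ΔV over 30 h = 41.39 kt → 24 h equivalent = 41.39 × 24/30 ≈ 33.11 kt.
33 kt ≥ 30 kt ⇒ rapid intensification.

33 kt, yes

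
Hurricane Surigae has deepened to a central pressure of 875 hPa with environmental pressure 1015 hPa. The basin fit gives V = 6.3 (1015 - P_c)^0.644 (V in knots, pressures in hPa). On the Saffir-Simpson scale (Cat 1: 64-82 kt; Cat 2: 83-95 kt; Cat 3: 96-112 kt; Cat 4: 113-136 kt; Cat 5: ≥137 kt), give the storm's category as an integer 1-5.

5

ΔP = 1015 − 875 = 140 hPa.
V ≈ 6.3 × 140^0.644 = 6.3 × 24.10 ≈ 152 kt.
152 kt falls in the Category 5 band.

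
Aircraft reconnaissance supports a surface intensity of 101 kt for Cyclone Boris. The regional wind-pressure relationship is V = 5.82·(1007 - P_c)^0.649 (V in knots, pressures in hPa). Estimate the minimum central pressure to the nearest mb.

ΔP = (V / 5.82)^(1/0.649) = (101/5.82)^1.541.
101/5.82 = 17.354; 17.354^1.541 ≈ 81.23 mb.
P_c = 1007 − 81.23 = 925.77 ≈ 926 mb.

926 mb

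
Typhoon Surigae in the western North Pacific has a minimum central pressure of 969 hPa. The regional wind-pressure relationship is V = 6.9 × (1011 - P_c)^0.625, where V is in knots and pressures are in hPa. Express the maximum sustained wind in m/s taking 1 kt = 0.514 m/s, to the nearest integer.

ΔP = 1011 − 969 = 42 hPa.
V ≈ 6.9 × 42^0.625 = 6.9 × 10.340 ≈ 71.348 kt.
71.348 × 0.514 ≈ 36.67 m/s → 37 m/s.

37 m/s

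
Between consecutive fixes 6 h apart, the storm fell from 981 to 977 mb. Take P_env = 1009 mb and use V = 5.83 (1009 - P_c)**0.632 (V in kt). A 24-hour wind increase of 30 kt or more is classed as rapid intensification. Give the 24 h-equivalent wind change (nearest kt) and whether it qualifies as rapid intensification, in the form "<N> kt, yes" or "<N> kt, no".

V₁: ΔP = 28, V ≈ 5.83 × 28^0.632 ≈ 47.89 kt.
V₂: ΔP = 32, V ≈ 5.83 × 32^0.632 ≈ 52.11 kt.
ΔV over 6 h = 4.22 kt → 24 h equivalent = 4.22 × 24/6 ≈ 16.88 kt.
17 kt < 30 kt ⇒ not rapid intensification.

17 kt, no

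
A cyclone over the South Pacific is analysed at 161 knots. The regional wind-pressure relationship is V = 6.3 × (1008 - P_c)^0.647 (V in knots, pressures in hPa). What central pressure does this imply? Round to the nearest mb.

858 mb

ΔP = (V / 6.3)^(1/0.647) = (161/6.3)^1.546.
161/6.3 = 25.556; 25.556^1.546 ≈ 149.76 mb.
P_c = 1008 − 149.76 = 858.24 ≈ 858 mb.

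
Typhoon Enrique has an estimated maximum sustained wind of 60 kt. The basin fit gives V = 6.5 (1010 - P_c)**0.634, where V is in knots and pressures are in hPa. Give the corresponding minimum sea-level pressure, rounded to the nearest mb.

ΔP = (V / 6.5)^(1/0.634) = (60/6.5)^1.577.
60/6.5 = 9.231; 9.231^1.577 ≈ 33.30 mb.
P_c = 1010 − 33.30 = 976.70 ≈ 977 mb.

977 mb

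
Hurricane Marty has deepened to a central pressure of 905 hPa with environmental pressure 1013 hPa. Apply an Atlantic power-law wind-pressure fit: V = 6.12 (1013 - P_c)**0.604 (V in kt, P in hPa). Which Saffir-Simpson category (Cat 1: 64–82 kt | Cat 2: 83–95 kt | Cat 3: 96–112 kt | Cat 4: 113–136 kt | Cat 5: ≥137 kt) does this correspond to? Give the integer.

3

ΔP = 1013 − 905 = 108 hPa.
V ≈ 6.12 × 108^0.604 = 6.12 × 16.91 ≈ 103 kt.
103 kt falls in the Category 3 band.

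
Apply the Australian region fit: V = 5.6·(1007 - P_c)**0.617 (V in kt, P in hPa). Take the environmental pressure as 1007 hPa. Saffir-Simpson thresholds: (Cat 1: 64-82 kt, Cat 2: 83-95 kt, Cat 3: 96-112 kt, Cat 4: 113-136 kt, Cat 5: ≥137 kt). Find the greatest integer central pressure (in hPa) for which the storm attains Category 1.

Category 1 begins at V = 64 kt.
Required ΔP = (64/5.6)^(1/0.617) = 11.429^1.621 ≈ 51.85 hPa.
P_c ≤ 1007 − 51.85 = 955.15, so the highest integer P_c is 955 hPa.

955 hPa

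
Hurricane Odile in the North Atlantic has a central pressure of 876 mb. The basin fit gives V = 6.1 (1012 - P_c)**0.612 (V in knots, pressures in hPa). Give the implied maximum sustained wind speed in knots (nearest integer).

ΔP = 1012 − 876 = 136 mb.
136^0.612 ≈ 20.217.
V ≈ 6.1 × 20.217 ≈ 123.3 kt.

123 kt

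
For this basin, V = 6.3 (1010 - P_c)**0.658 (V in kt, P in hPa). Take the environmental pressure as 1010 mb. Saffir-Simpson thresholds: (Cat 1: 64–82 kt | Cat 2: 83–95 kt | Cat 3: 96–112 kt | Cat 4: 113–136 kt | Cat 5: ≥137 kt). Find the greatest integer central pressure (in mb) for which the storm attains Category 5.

902 mb

Category 5 begins at V = 137 kt.
Required ΔP = (137/6.3)^(1/0.658) = 21.746^1.520 ≈ 107.77 mb.
P_c ≤ 1010 − 107.77 = 902.23, so the highest integer P_c is 902 mb.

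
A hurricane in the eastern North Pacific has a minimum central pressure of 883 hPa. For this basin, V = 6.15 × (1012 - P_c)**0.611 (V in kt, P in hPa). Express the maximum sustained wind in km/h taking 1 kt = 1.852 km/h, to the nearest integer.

ΔP = 1012 − 883 = 129 hPa.
V ≈ 6.15 × 129^0.611 = 6.15 × 19.479 ≈ 119.797 kt.
119.797 × 1.852 ≈ 221.86 km/h → 222 km/h.

222 km/h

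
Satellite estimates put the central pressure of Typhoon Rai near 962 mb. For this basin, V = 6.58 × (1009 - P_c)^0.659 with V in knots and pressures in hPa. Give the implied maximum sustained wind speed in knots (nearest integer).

ΔP = 1009 − 962 = 47 mb.
47^0.659 ≈ 12.645.
V ≈ 6.58 × 12.645 ≈ 83.2 kt.

83 kt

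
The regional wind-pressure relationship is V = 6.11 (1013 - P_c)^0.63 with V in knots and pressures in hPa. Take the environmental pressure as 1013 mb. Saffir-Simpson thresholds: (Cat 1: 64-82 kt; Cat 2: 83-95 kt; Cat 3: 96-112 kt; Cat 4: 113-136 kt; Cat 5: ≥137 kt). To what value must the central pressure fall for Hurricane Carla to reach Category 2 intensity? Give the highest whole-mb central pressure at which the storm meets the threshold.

950 mb

Category 2 begins at V = 83 kt.
Required ΔP = (83/6.11)^(1/0.63) = 13.584^1.587 ≈ 62.87 mb.
P_c ≤ 1013 − 62.87 = 950.13, so the highest integer P_c is 950 mb.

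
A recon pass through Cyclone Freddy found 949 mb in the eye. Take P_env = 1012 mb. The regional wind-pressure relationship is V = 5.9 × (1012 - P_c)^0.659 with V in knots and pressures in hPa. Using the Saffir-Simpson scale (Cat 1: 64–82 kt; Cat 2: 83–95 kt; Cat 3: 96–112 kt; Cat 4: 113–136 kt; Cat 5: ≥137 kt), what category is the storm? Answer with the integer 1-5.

2

ΔP = 1012 − 949 = 63 mb.
V ≈ 5.9 × 63^0.659 = 5.9 × 15.34 ≈ 90 kt.
90 kt falls in the Category 2 band.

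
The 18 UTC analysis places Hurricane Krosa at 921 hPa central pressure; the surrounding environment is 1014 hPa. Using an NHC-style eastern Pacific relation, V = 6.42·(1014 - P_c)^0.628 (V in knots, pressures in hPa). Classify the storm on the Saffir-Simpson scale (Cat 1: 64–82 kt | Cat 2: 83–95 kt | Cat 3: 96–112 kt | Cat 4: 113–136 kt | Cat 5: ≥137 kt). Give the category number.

ΔP = 1014 − 921 = 93 hPa.
V ≈ 6.42 × 93^0.628 = 6.42 × 17.23 ≈ 111 kt.
111 kt falls in the Category 3 band.

3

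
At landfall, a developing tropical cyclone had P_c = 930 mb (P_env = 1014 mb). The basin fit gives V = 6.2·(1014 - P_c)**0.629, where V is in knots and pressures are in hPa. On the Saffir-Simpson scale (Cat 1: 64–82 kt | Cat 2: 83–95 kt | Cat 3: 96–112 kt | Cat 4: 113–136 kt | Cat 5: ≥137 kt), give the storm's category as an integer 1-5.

3

ΔP = 1014 − 930 = 84 mb.
V ≈ 6.2 × 84^0.629 = 6.2 × 16.23 ≈ 101 kt.
101 kt falls in the Category 3 band.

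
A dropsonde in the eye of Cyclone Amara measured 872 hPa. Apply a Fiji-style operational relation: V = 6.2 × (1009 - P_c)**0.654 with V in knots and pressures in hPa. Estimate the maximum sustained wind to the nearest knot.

155 kt

ΔP = 1009 − 872 = 137 hPa.
137^0.654 ≈ 24.970.
V ≈ 6.2 × 24.970 ≈ 154.8 kt.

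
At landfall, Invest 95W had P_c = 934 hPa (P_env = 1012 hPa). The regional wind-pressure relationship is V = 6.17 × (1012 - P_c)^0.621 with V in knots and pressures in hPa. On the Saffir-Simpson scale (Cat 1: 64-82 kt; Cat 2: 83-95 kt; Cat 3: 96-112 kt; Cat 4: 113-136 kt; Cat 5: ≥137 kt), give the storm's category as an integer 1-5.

ΔP = 1012 − 934 = 78 hPa.
V ≈ 6.17 × 78^0.621 = 6.17 × 14.96 ≈ 92 kt.
92 kt falls in the Category 2 band.

2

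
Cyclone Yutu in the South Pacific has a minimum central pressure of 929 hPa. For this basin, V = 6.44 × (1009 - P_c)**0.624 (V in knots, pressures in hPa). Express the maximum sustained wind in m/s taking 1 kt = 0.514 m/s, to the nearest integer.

51 m/s

ΔP = 1009 − 929 = 80 hPa.
V ≈ 6.44 × 80^0.624 = 6.44 × 15.400 ≈ 99.178 kt.
99.178 × 0.514 ≈ 50.98 m/s → 51 m/s.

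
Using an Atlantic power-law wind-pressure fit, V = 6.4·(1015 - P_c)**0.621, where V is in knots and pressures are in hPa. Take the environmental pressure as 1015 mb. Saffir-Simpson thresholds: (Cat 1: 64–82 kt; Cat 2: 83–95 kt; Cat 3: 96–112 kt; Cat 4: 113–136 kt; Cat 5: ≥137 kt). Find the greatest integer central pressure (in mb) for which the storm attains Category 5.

Category 5 begins at V = 137 kt.
Required ΔP = (137/6.4)^(1/0.621) = 21.406^1.610 ≈ 138.86 mb.
P_c ≤ 1015 − 138.86 = 876.14, so the highest integer P_c is 876 mb.

876 mb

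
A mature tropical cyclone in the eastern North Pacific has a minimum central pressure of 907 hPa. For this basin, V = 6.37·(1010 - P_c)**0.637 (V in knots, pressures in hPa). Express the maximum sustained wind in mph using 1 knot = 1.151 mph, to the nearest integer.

ΔP = 1010 − 907 = 103 hPa.
V ≈ 6.37 × 103^0.637 = 6.37 × 19.150 ≈ 121.988 kt.
121.988 × 1.151 ≈ 140.41 mph → 140 mph.

140 mph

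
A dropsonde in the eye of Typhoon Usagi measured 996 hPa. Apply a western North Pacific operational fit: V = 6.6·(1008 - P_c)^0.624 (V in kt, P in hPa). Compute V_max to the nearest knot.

31 kt

ΔP = 1008 − 996 = 12 hPa.
12^0.624 ≈ 4.714.
V ≈ 6.6 × 4.714 ≈ 31.1 kt.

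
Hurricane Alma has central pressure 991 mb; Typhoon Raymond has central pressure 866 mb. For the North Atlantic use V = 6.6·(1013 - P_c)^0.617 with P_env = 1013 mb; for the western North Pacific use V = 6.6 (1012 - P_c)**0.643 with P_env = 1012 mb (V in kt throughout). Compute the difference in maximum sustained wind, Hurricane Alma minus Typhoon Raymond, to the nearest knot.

-118 kt

Hurricane Alma: ΔP = 22; V ≈ 6.6 × 22^0.617 ≈ 44.44 kt.
Typhoon Raymond: ΔP = 146; V ≈ 6.6 × 146^0.643 ≈ 162.64 kt.
Difference ≈ 44.44 − 162.64 = -118.20 → -118 kt.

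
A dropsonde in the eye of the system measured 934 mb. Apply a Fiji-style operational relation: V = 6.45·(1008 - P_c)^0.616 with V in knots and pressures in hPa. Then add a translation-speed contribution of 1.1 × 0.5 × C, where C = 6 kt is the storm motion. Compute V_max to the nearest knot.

ΔP = 1008 − 934 = 74 mb.
74^0.616 ≈ 14.173.
V ≈ 6.45 × 14.173 ≈ 91.4 kt.
Translation term: 1.1 × 0.5 × 6 = 3.3 kt.
Corrected V ≈ 94.7 kt → 95 kt.

95 kt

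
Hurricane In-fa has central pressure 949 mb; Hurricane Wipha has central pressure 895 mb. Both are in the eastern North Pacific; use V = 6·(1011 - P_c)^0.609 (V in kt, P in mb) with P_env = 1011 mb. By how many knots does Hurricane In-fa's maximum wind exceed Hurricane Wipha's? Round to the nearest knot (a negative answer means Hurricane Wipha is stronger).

Hurricane In-fa: ΔP = 62; V ≈ 6 × 62^0.609 ≈ 74.08 kt.
Hurricane Wipha: ΔP = 116; V ≈ 6 × 116^0.609 ≈ 108.49 kt.
Difference ≈ 74.08 − 108.49 = -34.41 → -34 kt.

-34 kt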